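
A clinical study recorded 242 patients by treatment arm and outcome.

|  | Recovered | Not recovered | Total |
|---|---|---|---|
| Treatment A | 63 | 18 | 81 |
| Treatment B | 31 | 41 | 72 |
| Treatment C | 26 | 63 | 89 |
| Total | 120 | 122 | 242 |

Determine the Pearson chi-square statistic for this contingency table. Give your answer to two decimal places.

41.76

Grand total N = 242.
Expected counts (row total × column total / N):
  Treatment A, Recovered: 81×120/242 = 40.165
  Treatment A, Not recovered: 81×122/242 = 40.835
  Treatment B, Recovered: 72×120/242 = 35.702
  Treatment B, Not recovered: 72×122/242 = 36.298
  Treatment C, Recovered: 89×120/242 = 44.132
  Treatment C, Not recovered: 89×122/242 = 44.868
Contributions (O − E)²/E:
  (63 − 40.165)²/40.165 = 12.9824
  (18 − 40.835)²/40.835 = 12.7694
  (31 − 35.702)²/35.702 = 0.6193
  (41 − 36.298)²/36.298 = 0.6091
  (26 − 44.132)²/44.132 = 7.4497
  (63 − 44.868)²/44.868 = 7.3275
χ² = 12.9824 + 12.7694 + 0.6193 + 0.6091 + 7.4497 + 7.3275 = 41.76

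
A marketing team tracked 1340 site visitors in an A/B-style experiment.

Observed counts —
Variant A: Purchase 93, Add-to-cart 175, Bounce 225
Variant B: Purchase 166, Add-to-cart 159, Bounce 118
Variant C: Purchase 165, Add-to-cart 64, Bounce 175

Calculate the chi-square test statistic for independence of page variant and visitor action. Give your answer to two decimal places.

103.47

Row totals: 493, 443, 404. Column totals: 424, 398, 518. Grand total N = 1340.
Expected counts (row total × column total / N):
  Variant A, Purchase: 493×424/1340 = 155.99403
  Variant A, Add-to-cart: 493×398/1340 = 146.42836
  Variant A, Bounce: 493×518/1340 = 190.57761
  Variant B, Purchase: 443×424/1340 = 140.17313
  Variant B, Add-to-cart: 443×398/1340 = 131.57761
  Variant B, Bounce: 443×518/1340 = 171.24925
  Variant C, Purchase: 404×424/1340 = 127.83284
  Variant C, Add-to-cart: 404×398/1340 = 119.99403
  Variant C, Bounce: 404×518/1340 = 156.17313
Contributions (O − E)²/E:
  (93 − 155.99403)²/155.99403 = 25.4385
  (175 − 146.42836)²/146.42836 = 5.5750
  (225 − 190.57761)²/190.57761 = 6.2174
  (166 − 140.17313)²/140.17313 = 4.7586
  (159 − 131.57761)²/131.57761 = 5.7152
  (118 − 171.24925)²/171.24925 = 16.5576
  (165 − 127.83284)²/127.83284 = 10.8063
  (64 − 119.99403)²/119.99403 = 26.1291
  (175 − 156.17313)²/156.17313 = 2.2696
χ² = 25.4385 + 5.5750 + 6.2174 + 4.7586 + 5.7152 + 16.5576 + 10.8063 + 26.1291 + 2.2696 = 103.47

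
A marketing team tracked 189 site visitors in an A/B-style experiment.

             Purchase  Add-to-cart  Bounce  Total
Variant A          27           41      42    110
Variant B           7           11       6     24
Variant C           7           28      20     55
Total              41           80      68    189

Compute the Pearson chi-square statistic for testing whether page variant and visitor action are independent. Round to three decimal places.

Grand total N = 189.
Expected counts (row total × column total / N):
  Variant A, Purchase: 110×41/189 = 23.8624
  Variant A, Add-to-cart: 110×80/189 = 46.5608
  Variant A, Bounce: 110×68/189 = 39.5767
  Variant B, Purchase: 24×41/189 = 5.2063
  Variant B, Add-to-cart: 24×80/189 = 10.1587
  Variant B, Bounce: 24×68/189 = 8.6349
  Variant C, Purchase: 55×41/189 = 11.9312
  Variant C, Add-to-cart: 55×80/189 = 23.2804
  Variant C, Bounce: 55×68/189 = 19.7884
Contributions (O − E)²/E:
  (27 − 23.8624)²/23.8624 = 0.4126
  (41 − 46.5608)²/46.5608 = 0.6641
  (42 − 39.5767)²/39.5767 = 0.1484
  (7 − 5.2063)²/5.2063 = 0.6180
  (11 − 10.1587)²/10.1587 = 0.0697
  (6 − 8.6349)²/8.6349 = 0.8040
  (7 − 11.9312)²/11.9312 = 2.0381
  (28 − 23.2804)²/23.2804 = 0.9568
  (20 − 19.7884)²/19.7884 = 0.0023
χ² = 0.4126 + 0.6641 + 0.1484 + 0.6180 + 0.0697 + 0.8040 + 2.0381 + 0.9568 + 0.0023 = 5.714

5.714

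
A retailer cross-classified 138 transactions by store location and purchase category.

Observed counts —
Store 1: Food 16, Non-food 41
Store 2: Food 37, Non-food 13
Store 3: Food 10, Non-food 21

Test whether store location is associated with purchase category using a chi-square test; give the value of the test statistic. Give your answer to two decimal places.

25.54

Row totals: 57, 50, 31. Column totals: 63, 75. Grand total N = 138.
Expected counts (row total × column total / N):
  Store 1, Food: 57×63/138 = 26.022
  Store 1, Non-food: 57×75/138 = 30.978
  Store 2, Food: 50×63/138 = 22.826
  Store 2, Non-food: 50×75/138 = 27.174
  Store 3, Food: 31×63/138 = 14.152
  Store 3, Non-food: 31×75/138 = 16.848
Contributions (O − E)²/E:
  (16 − 26.022)²/26.022 = 3.8598
  (41 − 30.978)²/30.978 = 3.2423
  (37 − 22.826)²/22.826 = 8.8015
  (13 − 27.174)²/27.174 = 7.3932
  (10 − 14.152)²/14.152 = 1.2181
  (21 − 16.848)²/16.848 = 1.0232
χ² = 3.8598 + 3.2423 + 8.8015 + 7.3932 + 1.2181 + 1.0232 = 25.54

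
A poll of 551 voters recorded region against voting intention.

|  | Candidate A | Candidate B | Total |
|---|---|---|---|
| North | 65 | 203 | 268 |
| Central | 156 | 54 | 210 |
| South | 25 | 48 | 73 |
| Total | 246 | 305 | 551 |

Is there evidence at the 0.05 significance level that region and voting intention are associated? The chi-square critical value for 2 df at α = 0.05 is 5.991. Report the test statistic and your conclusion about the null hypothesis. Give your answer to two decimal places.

Grand total N = 551.
Expected counts (row total × column total / N):
  North, Candidate A: 268×246/551 = 119.652
  North, Candidate B: 268×305/551 = 148.348
  Central, Candidate A: 210×246/551 = 93.757
  Central, Candidate B: 210×305/551 = 116.243
  South, Candidate A: 73×246/551 = 32.592
  South, Candidate B: 73×305/551 = 40.408
Contributions (O − E)²/E:
  (65 − 119.652)²/119.652 = 24.9627
  (203 − 148.348)²/148.348 = 20.1340
  (156 − 93.757)²/93.757 = 41.3216
  (54 − 116.243)²/116.243 = 33.3284
  (25 − 32.592)²/32.592 = 1.7685
  (48 − 40.408)²/40.408 = 1.4264
χ² = 24.9627 + 20.1340 + 41.3216 + 33.3284 + 1.7685 + 1.4264 = 122.94
df = (3−1)(2−1) = 2. Since 122.94 > 5.991, reject the null hypothesis of independence at α = 0.05.

122.94; reject H₀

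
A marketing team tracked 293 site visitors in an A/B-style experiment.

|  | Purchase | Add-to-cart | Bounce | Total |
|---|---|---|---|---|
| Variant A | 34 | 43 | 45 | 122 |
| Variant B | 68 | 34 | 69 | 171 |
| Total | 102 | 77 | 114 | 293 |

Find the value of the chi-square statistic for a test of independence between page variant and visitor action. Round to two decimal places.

9.51

Grand total N = 293.
Expected counts (row total × column total / N):
  Variant A, Purchase: 122×102/293 = 42.471
  Variant A, Add-to-cart: 122×77/293 = 32.061
  Variant A, Bounce: 122×114/293 = 47.468
  Variant B, Purchase: 171×102/293 = 59.529
  Variant B, Add-to-cart: 171×77/293 = 44.939
  Variant B, Bounce: 171×114/293 = 66.532
Contributions (O − E)²/E:
  (34 − 42.471)²/42.471 = 1.6896
  (43 − 32.061)²/32.061 = 3.7323
  (45 − 47.468)²/47.468 = 0.1283
  (68 − 59.529)²/59.529 = 1.2054
  (34 − 44.939)²/44.939 = 2.6628
  (69 − 66.532)²/66.532 = 0.0916
χ² = 1.6896 + 3.7323 + 0.1283 + 1.2054 + 2.6628 + 0.0916 = 9.51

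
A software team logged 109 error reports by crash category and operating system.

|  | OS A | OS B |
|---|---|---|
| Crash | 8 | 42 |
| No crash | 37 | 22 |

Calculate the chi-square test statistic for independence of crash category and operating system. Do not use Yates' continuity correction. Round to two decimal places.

24.36

Row totals: 50, 59. Column totals: 45, 64. Grand total N = 109.
Expected counts (row total × column total / N):
  Crash, OS A: 50×45/109 = 20.642
  Crash, OS B: 50×64/109 = 29.358
  No crash, OS A: 59×45/109 = 24.358
  No crash, OS B: 59×64/109 = 34.642
Contributions (O − E)²/E:
  (8 − 20.642)²/20.642 = 7.7425
  (42 − 29.358)²/29.358 = 5.4438
  (37 − 24.358)²/24.358 = 6.5613
  (22 − 34.642)²/34.642 = 4.6135
χ² = 7.7425 + 5.4438 + 6.5613 + 4.6135 = 24.36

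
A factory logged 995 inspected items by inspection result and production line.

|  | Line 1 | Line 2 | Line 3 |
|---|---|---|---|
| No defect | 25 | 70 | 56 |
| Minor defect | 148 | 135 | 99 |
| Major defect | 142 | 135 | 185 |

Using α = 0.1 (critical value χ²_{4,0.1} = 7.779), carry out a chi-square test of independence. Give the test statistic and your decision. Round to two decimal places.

Row totals: 151, 382, 462. Column totals: 315, 340, 340. Grand total N = 995.
Expected counts (row total × column total / N):
  No defect, Line 1: 151×315/995 = 47.804
  No defect, Line 2: 151×340/995 = 51.598
  No defect, Line 3: 151×340/995 = 51.598
  Minor defect, Line 1: 382×315/995 = 120.935
  Minor defect, Line 2: 382×340/995 = 130.533
  Minor defect, Line 3: 382×340/995 = 130.533
  Major defect, Line 1: 462×315/995 = 146.261
  Major defect, Line 2: 462×340/995 = 157.869
  Major defect, Line 3: 462×340/995 = 157.869
Contributions (O − E)²/E:
  (25 − 47.804)²/47.804 = 10.8782
  (70 − 51.598)²/51.598 = 6.5629
  (56 − 51.598)²/51.598 = 0.3755
  (148 − 120.935)²/120.935 = 6.0571
  (135 − 130.533)²/130.533 = 0.1529
  (99 − 130.533)²/130.533 = 7.6175
  (142 − 146.261)²/146.261 = 0.1241
  (135 − 157.869)²/157.869 = 3.3128
  (185 − 157.869)²/157.869 = 4.6627
χ² = 10.8782 + 6.5629 + 0.3755 + 6.0571 + 0.1529 + 7.6175 + 0.1241 + 3.3128 + 4.6627 = 39.74
df = (3−1)(3−1) = 4. Since 39.74 > 7.779, reject the null hypothesis of independence at α = 0.1.

39.74; reject H₀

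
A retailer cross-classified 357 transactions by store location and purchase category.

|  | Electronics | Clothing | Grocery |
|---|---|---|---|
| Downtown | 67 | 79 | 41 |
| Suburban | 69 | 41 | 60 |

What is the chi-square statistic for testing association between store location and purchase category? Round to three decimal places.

14.861

Row totals: 187, 170. Column totals: 136, 120, 101. Grand total N = 357.
Expected counts (row total × column total / N):
  Downtown, Electronics: 187×136/357 = 71.2381
  Downtown, Clothing: 187×120/357 = 62.8571
  Downtown, Grocery: 187×101/357 = 52.9048
  Suburban, Electronics: 170×136/357 = 64.7619
  Suburban, Clothing: 170×120/357 = 57.1429
  Suburban, Grocery: 170×101/357 = 48.0952
Contributions (O − E)²/E:
  (67 − 71.2381)²/71.2381 = 0.2521
  (79 − 62.8571)²/62.8571 = 4.1458
  (41 − 52.9048)²/52.9048 = 2.6789
  (69 − 64.7619)²/64.7619 = 0.2773
  (41 − 57.1429)²/57.1429 = 4.5604
  (60 − 48.0952)²/48.0952 = 2.9467
χ² = 0.2521 + 4.1458 + 2.6789 + 0.2773 + 4.5604 + 2.9467 = 14.861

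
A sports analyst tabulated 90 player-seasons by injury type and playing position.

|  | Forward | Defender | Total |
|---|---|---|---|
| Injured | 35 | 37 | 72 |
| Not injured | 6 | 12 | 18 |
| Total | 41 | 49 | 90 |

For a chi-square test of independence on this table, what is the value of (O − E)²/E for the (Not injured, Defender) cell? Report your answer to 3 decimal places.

0.494

Row total (Not injured) = 18; column total (Defender) = 49; N = 90.
Expected count E = 18 × 49 / 90 = 9.8000.
Contribution = (O − E)²/E = (12 − 9.8000)² / 9.8000 = 0.494.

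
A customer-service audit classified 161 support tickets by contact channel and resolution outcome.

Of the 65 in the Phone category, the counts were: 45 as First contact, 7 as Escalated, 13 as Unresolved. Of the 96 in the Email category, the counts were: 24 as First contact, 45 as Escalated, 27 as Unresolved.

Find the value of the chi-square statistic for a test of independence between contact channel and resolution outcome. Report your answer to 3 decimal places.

Row totals: 65, 96. Column totals: 69, 52, 40. Grand total N = 161.
Expected counts (row total × column total / N):
  Phone, First contact: 65×69/161 = 27.85714
  Phone, Escalated: 65×52/161 = 20.99379
  Phone, Unresolved: 65×40/161 = 16.14907
  Email, First contact: 96×69/161 = 41.14286
  Email, Escalated: 96×52/161 = 31.00621
  Email, Unresolved: 96×40/161 = 23.85093
Contributions (O − E)²/E:
  (45 − 27.85714)²/27.85714 = 10.5495
  (7 − 20.99379)²/20.99379 = 9.3278
  (13 − 16.14907)²/16.14907 = 0.6141
  (24 − 41.14286)²/41.14286 = 7.1429
  (45 − 31.00621)²/31.00621 = 6.3157
  (27 − 23.85093)²/23.85093 = 0.4158
χ² = 10.5495 + 9.3278 + 0.6141 + 7.1429 + 6.3157 + 0.4158 = 34.366

34.366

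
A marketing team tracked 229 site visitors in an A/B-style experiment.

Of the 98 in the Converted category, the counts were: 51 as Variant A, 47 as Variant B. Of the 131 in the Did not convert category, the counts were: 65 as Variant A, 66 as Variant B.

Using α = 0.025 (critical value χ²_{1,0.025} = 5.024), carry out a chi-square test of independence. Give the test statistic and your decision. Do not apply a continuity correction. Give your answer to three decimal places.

0.132; fail to reject H₀

Row totals: 98, 131. Column totals: 116, 113. Grand total N = 229.
Expected counts (row total × column total / N):
  Converted, Variant A: 98×116/229 = 49.6419
  Converted, Variant B: 98×113/229 = 48.3581
  Did not convert, Variant A: 131×116/229 = 66.3581
  Did not convert, Variant B: 131×113/229 = 64.6419
Contributions (O − E)²/E:
  (51 − 49.6419)²/49.6419 = 0.0372
  (47 − 48.3581)²/48.3581 = 0.0381
  (65 − 66.3581)²/66.3581 = 0.0278
  (66 − 64.6419)²/64.6419 = 0.0285
χ² = 0.0372 + 0.0381 + 0.0278 + 0.0285 = 0.132
df = (2−1)(2−1) = 1. Since 0.132 < 5.024, fail to reject the null hypothesis of independence at α = 0.025.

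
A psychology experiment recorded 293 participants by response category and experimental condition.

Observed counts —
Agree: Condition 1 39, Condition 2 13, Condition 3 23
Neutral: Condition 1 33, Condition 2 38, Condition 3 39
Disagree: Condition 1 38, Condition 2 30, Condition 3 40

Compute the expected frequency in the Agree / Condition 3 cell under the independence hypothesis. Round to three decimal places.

26.109

Row total (Agree) = 75; column total (Condition 3) = 102; grand total N = 293.
Expected count = (row total × column total) / N = 75 × 102 / 293 = 26.109.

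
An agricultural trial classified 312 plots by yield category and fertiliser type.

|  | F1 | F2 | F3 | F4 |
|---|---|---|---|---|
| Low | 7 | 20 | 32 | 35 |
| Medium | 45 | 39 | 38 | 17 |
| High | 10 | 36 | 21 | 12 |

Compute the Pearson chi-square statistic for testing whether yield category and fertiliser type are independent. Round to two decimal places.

Row totals: 94, 139, 79. Column totals: 62, 95, 91, 64. Grand total N = 312.
Expected counts (row total × column total / N):
  Low, F1: 94×62/312 = 18.679
  Low, F2: 94×95/312 = 28.622
  Low, F3: 94×91/312 = 27.417
  Low, F4: 94×64/312 = 19.282
  Medium, F1: 139×62/312 = 27.622
  Medium, F2: 139×95/312 = 42.324
  Medium, F3: 139×91/312 = 40.542
  Medium, F4: 139×64/312 = 28.513
  High, F1: 79×62/312 = 15.699
  High, F2: 79×95/312 = 24.054
  High, F3: 79×91/312 = 23.042
  High, F4: 79×64/312 = 16.205
Contributions (O − E)²/E:
  (7 − 18.679)²/18.679 = 7.3023
  (20 − 28.622)²/28.622 = 2.5973
  (32 − 27.417)²/27.417 = 0.7661
  (35 − 19.282)²/19.282 = 12.8128
  (45 − 27.622)²/27.622 = 10.9331
  (39 − 42.324)²/42.324 = 0.2611
  (38 − 40.542)²/40.542 = 0.1594
  (17 − 28.513)²/28.513 = 4.6487
  (10 − 15.699)²/15.699 = 2.0688
  (36 − 24.054)²/24.054 = 5.9328
  (21 − 23.042)²/23.042 = 0.1810
  (12 − 16.205)²/16.205 = 1.0911
χ² = 7.3023 + 2.5973 + 0.7661 + 12.8128 + 10.9331 + 0.2611 + 0.1594 + 4.6487 + 2.0688 + 5.9328 + 0.1810 + 1.0911 = 48.75

48.75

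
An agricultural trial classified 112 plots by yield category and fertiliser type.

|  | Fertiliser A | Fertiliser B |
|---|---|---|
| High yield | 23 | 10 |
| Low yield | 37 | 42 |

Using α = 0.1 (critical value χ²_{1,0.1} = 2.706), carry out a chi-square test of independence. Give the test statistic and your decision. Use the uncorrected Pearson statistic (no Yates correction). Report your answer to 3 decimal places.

Row totals: 33, 79. Column totals: 60, 52. Grand total N = 112.
Expected counts (row total × column total / N):
  High yield, Fertiliser A: 33×60/112 = 17.6786
  High yield, Fertiliser B: 33×52/112 = 15.3214
  Low yield, Fertiliser A: 79×60/112 = 42.3214
  Low yield, Fertiliser B: 79×52/112 = 36.6786
Contributions (O − E)²/E:
  (23 − 17.6786)²/17.6786 = 1.6018
  (10 − 15.3214)²/15.3214 = 1.8482
  (37 − 42.3214)²/42.3214 = 0.6691
  (42 − 36.6786)²/36.6786 = 0.7720
χ² = 1.6018 + 1.8482 + 0.6691 + 0.7720 = 4.891
df = (2−1)(2−1) = 1. Since 4.891 > 2.706, reject the null hypothesis of independence at α = 0.1.

4.891; reject H₀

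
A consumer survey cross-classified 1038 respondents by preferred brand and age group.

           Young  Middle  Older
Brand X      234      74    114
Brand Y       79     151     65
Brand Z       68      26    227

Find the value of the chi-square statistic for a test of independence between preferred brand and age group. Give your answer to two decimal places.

Row totals: 422, 295, 321. Column totals: 381, 251, 406. Grand total N = 1038.
Expected counts (row total × column total / N):
  Brand X, Young: 422×381/1038 = 154.89595
  Brand X, Middle: 422×251/1038 = 102.04432
  Brand X, Older: 422×406/1038 = 165.05973
  Brand Y, Young: 295×381/1038 = 108.28035
  Brand Y, Middle: 295×251/1038 = 71.33430
  Brand Y, Older: 295×406/1038 = 115.38536
  Brand Z, Young: 321×381/1038 = 117.82370
  Brand Z, Middle: 321×251/1038 = 77.62139
  Brand Z, Older: 321×406/1038 = 125.55491
Contributions (O − E)²/E:
  (234 − 154.89595)²/154.89595 = 40.3978
  (74 − 102.04432)²/102.04432 = 7.7073
  (114 − 165.05973)²/165.05973 = 15.7949
  (79 − 108.28035)²/108.28035 = 7.9178
  (151 − 71.33430)²/71.33430 = 88.9702
  (65 − 115.38536)²/115.38536 = 22.0018
  (68 − 117.82370)²/117.82370 = 21.0688
  (26 − 77.62139)²/77.62139 = 34.3303
  (227 − 125.55491)²/125.55491 = 81.9650
χ² = 40.3978 + 7.7073 + 15.7949 + 7.9178 + 88.9702 + 22.0018 + 21.0688 + 34.3303 + 81.9650 = 320.15

320.15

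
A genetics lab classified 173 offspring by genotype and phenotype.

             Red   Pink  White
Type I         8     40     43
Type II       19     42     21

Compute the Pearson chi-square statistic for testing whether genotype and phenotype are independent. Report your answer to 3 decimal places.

11.656

Row totals: 91, 82. Column totals: 27, 82, 64. Grand total N = 173.
Expected counts (row total × column total / N):
  Type I, Red: 91×27/173 = 14.2023
  Type I, Pink: 91×82/173 = 43.1329
  Type I, White: 91×64/173 = 33.6647
  Type II, Red: 82×27/173 = 12.7977
  Type II, Pink: 82×82/173 = 38.8671
  Type II, White: 82×64/173 = 30.3353
Contributions (O − E)²/E:
  (8 − 14.2023)²/14.2023 = 2.7086
  (40 − 43.1329)²/43.1329 = 0.2276
  (43 − 33.6647)²/33.6647 = 2.5887
  (19 − 12.7977)²/12.7977 = 3.0059
  (42 − 38.8671)²/38.8671 = 0.2525
  (21 − 30.3353)²/30.3353 = 2.8728
χ² = 2.7086 + 0.2276 + 2.5887 + 3.0059 + 0.2525 + 2.8728 = 11.656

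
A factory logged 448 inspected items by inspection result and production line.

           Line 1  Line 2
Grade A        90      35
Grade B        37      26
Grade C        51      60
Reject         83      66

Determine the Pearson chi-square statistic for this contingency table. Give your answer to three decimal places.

17.031

Row totals: 125, 63, 111, 149. Column totals: 261, 187. Grand total N = 448.
Expected counts (row total × column total / N):
  Grade A, Line 1: 125×261/448 = 72.8237
  Grade A, Line 2: 125×187/448 = 52.1763
  Grade B, Line 1: 63×261/448 = 36.7031
  Grade B, Line 2: 63×187/448 = 26.2969
  Grade C, Line 1: 111×261/448 = 64.6674
  Grade C, Line 2: 111×187/448 = 46.3326
  Reject, Line 1: 149×261/448 = 86.8058
  Reject, Line 2: 149×187/448 = 62.1942
Contributions (O − E)²/E:
  (90 − 72.8237)²/72.8237 = 4.0512
  (35 − 52.1763)²/52.1763 = 5.6544
  (37 − 36.7031)²/36.7031 = 0.0024
  (26 − 26.2969)²/26.2969 = 0.0034
  (51 − 64.6674)²/64.6674 = 2.8886
  (60 − 46.3326)²/46.3326 = 4.0317
  (83 − 86.8058)²/86.8058 = 0.1669
  (66 − 62.1942)²/62.1942 = 0.2329
χ² = 4.0512 + 5.6544 + 0.0024 + 0.0034 + 2.8886 + 4.0317 + 0.1669 + 0.2329 = 17.031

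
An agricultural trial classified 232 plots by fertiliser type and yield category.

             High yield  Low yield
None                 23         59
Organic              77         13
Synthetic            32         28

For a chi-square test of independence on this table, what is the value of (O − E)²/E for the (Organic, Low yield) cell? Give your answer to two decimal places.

Row total (Organic) = 90; column total (Low yield) = 100; N = 232.
Expected count E = 90 × 100 / 232 = 38.793.
Contribution = (O − E)²/E = (13 − 38.793)² / 38.793 = 17.15.

17.15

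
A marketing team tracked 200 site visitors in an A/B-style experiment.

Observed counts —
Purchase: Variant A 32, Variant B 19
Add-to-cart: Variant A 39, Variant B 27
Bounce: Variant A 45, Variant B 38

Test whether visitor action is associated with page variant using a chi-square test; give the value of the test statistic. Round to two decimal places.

0.99

Row totals: 51, 66, 83. Column totals: 116, 84. Grand total N = 200.
Expected counts (row total × column total / N):
  Purchase, Variant A: 51×116/200 = 29.580
  Purchase, Variant B: 51×84/200 = 21.420
  Add-to-cart, Variant A: 66×116/200 = 38.280
  Add-to-cart, Variant B: 66×84/200 = 27.720
  Bounce, Variant A: 83×116/200 = 48.140
  Bounce, Variant B: 83×84/200 = 34.860
Contributions (O − E)²/E:
  (32 − 29.580)²/29.580 = 0.1980
  (19 − 21.420)²/21.420 = 0.2734
  (39 − 38.280)²/38.280 = 0.0135
  (27 − 27.720)²/27.720 = 0.0187
  (45 − 48.140)²/48.140 = 0.2048
  (38 − 34.860)²/34.860 = 0.2828
χ² = 0.1980 + 0.2734 + 0.0135 + 0.0187 + 0.2048 + 0.2828 = 0.99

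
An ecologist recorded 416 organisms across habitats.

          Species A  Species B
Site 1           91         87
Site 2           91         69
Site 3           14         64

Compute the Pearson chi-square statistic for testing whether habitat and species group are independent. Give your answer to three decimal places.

33.894

Row totals: 178, 160, 78. Column totals: 196, 220. Grand total N = 416.
Expected counts (row total × column total / N):
  Site 1, Species A: 178×196/416 = 83.8654
  Site 1, Species B: 178×220/416 = 94.1346
  Site 2, Species A: 160×196/416 = 75.3846
  Site 2, Species B: 160×220/416 = 84.6154
  Site 3, Species A: 78×196/416 = 36.7500
  Site 3, Species B: 78×220/416 = 41.2500
Contributions (O − E)²/E:
  (91 − 83.8654)²/83.8654 = 0.6070
  (87 − 94.1346)²/94.1346 = 0.5407
  (91 − 75.3846)²/75.3846 = 3.2346
  (69 − 84.6154)²/84.6154 = 2.8818
  (14 − 36.7500)²/36.7500 = 14.0833
  (64 − 41.2500)²/41.2500 = 12.5470
χ² = 0.6070 + 0.5407 + 3.2346 + 2.8818 + 14.0833 + 12.5470 = 33.894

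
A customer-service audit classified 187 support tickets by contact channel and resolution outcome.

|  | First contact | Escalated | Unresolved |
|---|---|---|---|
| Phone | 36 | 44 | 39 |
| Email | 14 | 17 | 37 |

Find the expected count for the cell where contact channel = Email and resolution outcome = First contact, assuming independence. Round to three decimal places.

Row total (Email) = 68; column total (First contact) = 50; grand total N = 187.
Expected count = (row total × column total) / N = 68 × 50 / 187 = 18.182.

18.182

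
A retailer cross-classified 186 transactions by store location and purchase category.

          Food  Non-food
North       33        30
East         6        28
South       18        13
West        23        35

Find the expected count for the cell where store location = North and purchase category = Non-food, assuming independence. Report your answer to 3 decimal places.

35.903

Row total (North) = 63; column total (Non-food) = 106; grand total N = 186.
Expected count = (row total × column total) / N = 63 × 106 / 186 = 35.903.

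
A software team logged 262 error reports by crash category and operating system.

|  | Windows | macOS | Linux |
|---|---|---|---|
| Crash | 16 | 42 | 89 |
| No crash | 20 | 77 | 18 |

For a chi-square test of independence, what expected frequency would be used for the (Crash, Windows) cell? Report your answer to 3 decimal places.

Row total (Crash) = 147; column total (Windows) = 36; grand total N = 262.
Expected count = (row total × column total) / N = 147 × 36 / 262 = 20.198.

20.198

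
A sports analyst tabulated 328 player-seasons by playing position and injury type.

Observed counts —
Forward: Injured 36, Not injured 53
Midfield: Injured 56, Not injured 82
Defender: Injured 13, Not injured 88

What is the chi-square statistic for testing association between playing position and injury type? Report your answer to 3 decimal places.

24.567

Row totals: 89, 138, 101. Column totals: 105, 223. Grand total N = 328.
Expected counts (row total × column total / N):
  Forward, Injured: 89×105/328 = 28.4909
  Forward, Not injured: 89×223/328 = 60.5091
  Midfield, Injured: 138×105/328 = 44.1768
  Midfield, Not injured: 138×223/328 = 93.8232
  Defender, Injured: 101×105/328 = 32.3323
  Defender, Not injured: 101×223/328 = 68.6677
Contributions (O − E)²/E:
  (36 − 28.4909)²/28.4909 = 1.9791
  (53 − 60.5091)²/60.5091 = 0.9319
  (56 − 44.1768)²/44.1768 = 3.1643
  (82 − 93.8232)²/93.8232 = 1.4899
  (13 − 32.3323)²/32.3323 = 11.5593
  (88 − 68.6677)²/68.6677 = 5.4427
χ² = 1.9791 + 0.9319 + 3.1643 + 1.4899 + 11.5593 + 5.4427 = 24.567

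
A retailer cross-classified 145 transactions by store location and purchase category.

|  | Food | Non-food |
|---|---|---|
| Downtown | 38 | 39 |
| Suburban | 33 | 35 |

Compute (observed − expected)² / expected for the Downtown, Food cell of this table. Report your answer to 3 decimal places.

0.002

Row total (Downtown) = 77; column total (Food) = 71; N = 145.
Expected count E = 77 × 71 / 145 = 37.7034.
Contribution = (O − E)²/E = (38 − 37.7034)² / 37.7034 = 0.002.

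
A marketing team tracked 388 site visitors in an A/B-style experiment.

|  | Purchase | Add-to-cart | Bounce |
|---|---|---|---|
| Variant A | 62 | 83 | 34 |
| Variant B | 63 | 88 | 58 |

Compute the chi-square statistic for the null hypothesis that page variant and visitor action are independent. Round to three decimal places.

Row totals: 179, 209. Column totals: 125, 171, 92. Grand total N = 388.
Expected counts (row total × column total / N):
  Variant A, Purchase: 179×125/388 = 57.6675
  Variant A, Add-to-cart: 179×171/388 = 78.8892
  Variant A, Bounce: 179×92/388 = 42.4433
  Variant B, Purchase: 209×125/388 = 67.3325
  Variant B, Add-to-cart: 209×171/388 = 92.1108
  Variant B, Bounce: 209×92/388 = 49.5567
Contributions (O − E)²/E:
  (62 − 57.6675)²/57.6675 = 0.3255
  (83 − 78.8892)²/78.8892 = 0.2142
  (34 − 42.4433)²/42.4433 = 1.6796
  (63 − 67.3325)²/67.3325 = 0.2788
  (88 − 92.1108)²/92.1108 = 0.1835
  (58 − 49.5567)²/49.5567 = 1.4385
χ² = 0.3255 + 0.2142 + 1.6796 + 0.2788 + 0.1835 + 1.4385 = 4.120

4.120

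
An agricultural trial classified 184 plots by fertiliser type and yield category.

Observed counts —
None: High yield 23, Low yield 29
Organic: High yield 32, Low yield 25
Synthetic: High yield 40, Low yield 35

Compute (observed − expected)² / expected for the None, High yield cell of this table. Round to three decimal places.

Row total (None) = 52; column total (High yield) = 95; N = 184.
Expected count E = 52 × 95 / 184 = 26.84783.
Contribution = (O − E)²/E = (23 − 26.84783)² / 26.84783 = 0.551.

0.551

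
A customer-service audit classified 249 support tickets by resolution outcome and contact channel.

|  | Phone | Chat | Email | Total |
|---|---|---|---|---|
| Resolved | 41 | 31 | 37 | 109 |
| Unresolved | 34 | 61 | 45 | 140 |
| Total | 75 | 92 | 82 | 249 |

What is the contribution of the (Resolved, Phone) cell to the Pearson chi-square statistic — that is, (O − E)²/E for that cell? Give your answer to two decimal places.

2.03

Row total (Resolved) = 109; column total (Phone) = 75; N = 249.
Expected count E = 109 × 75 / 249 = 32.831.
Contribution = (O − E)²/E = (41 − 32.831)² / 32.831 = 2.03.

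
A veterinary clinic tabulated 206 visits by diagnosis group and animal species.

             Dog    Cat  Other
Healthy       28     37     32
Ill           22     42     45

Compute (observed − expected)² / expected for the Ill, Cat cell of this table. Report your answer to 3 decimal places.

Row total (Ill) = 109; column total (Cat) = 79; N = 206.
Expected count E = 109 × 79 / 206 = 41.8010.
Contribution = (O − E)²/E = (42 − 41.8010)² / 41.8010 = 0.001.

0.001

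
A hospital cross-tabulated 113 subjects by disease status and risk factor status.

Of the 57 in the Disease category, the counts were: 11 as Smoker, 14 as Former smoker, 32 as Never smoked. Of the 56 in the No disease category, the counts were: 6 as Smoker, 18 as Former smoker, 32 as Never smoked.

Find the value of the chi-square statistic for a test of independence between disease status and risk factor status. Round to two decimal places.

1.96

Row totals: 57, 56. Column totals: 17, 32, 64. Grand total N = 113.
Expected counts (row total × column total / N):
  Disease, Smoker: 57×17/113 = 8.575
  Disease, Former smoker: 57×32/113 = 16.142
  Disease, Never smoked: 57×64/113 = 32.283
  No disease, Smoker: 56×17/113 = 8.425
  No disease, Former smoker: 56×32/113 = 15.858
  No disease, Never smoked: 56×64/113 = 31.717
Contributions (O − E)²/E:
  (11 − 8.575)²/8.575 = 0.6858
  (14 − 16.142)²/16.142 = 0.2842
  (32 − 32.283)²/32.283 = 0.0025
  (6 − 8.425)²/8.425 = 0.6980
  (18 − 15.858)²/15.858 = 0.2893
  (32 − 31.717)²/31.717 = 0.0025
χ² = 0.6858 + 0.2842 + 0.0025 + 0.6980 + 0.2893 + 0.0025 = 1.96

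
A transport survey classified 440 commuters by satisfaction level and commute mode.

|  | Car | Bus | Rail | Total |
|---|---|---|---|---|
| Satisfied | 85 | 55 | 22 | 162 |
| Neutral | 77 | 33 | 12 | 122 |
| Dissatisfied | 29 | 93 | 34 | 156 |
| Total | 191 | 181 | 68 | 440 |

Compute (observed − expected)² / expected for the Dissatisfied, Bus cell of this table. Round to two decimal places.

Row total (Dissatisfied) = 156; column total (Bus) = 181; N = 440.
Expected count E = 156 × 181 / 440 = 64.173.
Contribution = (O − E)²/E = (93 − 64.173)² / 64.173 = 12.95.

12.95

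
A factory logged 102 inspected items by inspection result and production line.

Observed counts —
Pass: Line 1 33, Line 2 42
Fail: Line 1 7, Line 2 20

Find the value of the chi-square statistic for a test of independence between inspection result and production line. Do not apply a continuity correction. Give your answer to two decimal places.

2.72

Row totals: 75, 27. Column totals: 40, 62. Grand total N = 102.
Expected counts (row total × column total / N):
  Pass, Line 1: 75×40/102 = 29.412
  Pass, Line 2: 75×62/102 = 45.588
  Fail, Line 1: 27×40/102 = 10.588
  Fail, Line 2: 27×62/102 = 16.412
Contributions (O − E)²/E:
  (33 − 29.412)²/29.412 = 0.4377
  (42 − 45.588)²/45.588 = 0.2824
  (7 − 10.588)²/10.588 = 1.2159
  (20 − 16.412)²/16.412 = 0.7844
χ² = 0.4377 + 0.2824 + 1.2159 + 0.7844 = 2.72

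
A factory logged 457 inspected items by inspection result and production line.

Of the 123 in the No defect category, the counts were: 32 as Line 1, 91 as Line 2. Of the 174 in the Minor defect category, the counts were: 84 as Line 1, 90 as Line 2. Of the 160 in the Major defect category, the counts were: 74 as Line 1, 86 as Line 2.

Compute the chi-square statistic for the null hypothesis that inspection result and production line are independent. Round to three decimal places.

Row totals: 123, 174, 160. Column totals: 190, 267. Grand total N = 457.
Expected counts (row total × column total / N):
  No defect, Line 1: 123×190/457 = 51.1379
  No defect, Line 2: 123×267/457 = 71.8621
  Minor defect, Line 1: 174×190/457 = 72.3414
  Minor defect, Line 2: 174×267/457 = 101.6586
  Major defect, Line 1: 160×190/457 = 66.5208
  Major defect, Line 2: 160×267/457 = 93.4792
Contributions (O − E)²/E:
  (32 − 51.1379)²/51.1379 = 7.1622
  (91 − 71.8621)²/71.8621 = 5.0967
  (84 − 72.3414)²/72.3414 = 1.8789
  (90 − 101.6586)²/101.6586 = 1.3371
  (74 − 66.5208)²/66.5208 = 0.8409
  (86 − 93.4792)²/93.4792 = 0.5984
χ² = 7.1622 + 5.0967 + 1.8789 + 1.3371 + 0.8409 + 0.5984 = 16.914

16.914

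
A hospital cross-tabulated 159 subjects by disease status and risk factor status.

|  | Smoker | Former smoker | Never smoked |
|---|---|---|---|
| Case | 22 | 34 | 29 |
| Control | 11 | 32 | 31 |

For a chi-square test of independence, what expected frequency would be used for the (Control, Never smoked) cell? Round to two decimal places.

Row total (Control) = 74; column total (Never smoked) = 60; grand total N = 159.
Expected count = (row total × column total) / N = 74 × 60 / 159 = 27.92.

27.92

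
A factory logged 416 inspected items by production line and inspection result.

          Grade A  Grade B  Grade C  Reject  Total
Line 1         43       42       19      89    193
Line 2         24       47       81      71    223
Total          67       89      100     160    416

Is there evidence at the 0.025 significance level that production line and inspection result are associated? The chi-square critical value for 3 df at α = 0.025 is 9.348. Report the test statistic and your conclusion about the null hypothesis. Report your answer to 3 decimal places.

Grand total N = 416.
Expected counts (row total × column total / N):
  Line 1, Grade A: 193×67/416 = 31.0841
  Line 1, Grade B: 193×89/416 = 41.2909
  Line 1, Grade C: 193×100/416 = 46.3942
  Line 1, Reject: 193×160/416 = 74.2308
  Line 2, Grade A: 223×67/416 = 35.9159
  Line 2, Grade B: 223×89/416 = 47.7091
  Line 2, Grade C: 223×100/416 = 53.6058
  Line 2, Reject: 223×160/416 = 85.7692
Contributions (O − E)²/E:
  (43 − 31.0841)²/31.0841 = 4.5679
  (42 − 41.2909)²/41.2909 = 0.0122
  (19 − 46.3942)²/46.3942 = 16.1753
  (89 − 74.2308)²/74.2308 = 2.9385
  (24 − 35.9159)²/35.9159 = 3.9534
  (47 − 47.7091)²/47.7091 = 0.0105
  (81 − 53.6058)²/53.6058 = 13.9993
  (71 − 85.7692)²/85.7692 = 2.5432
χ² = 4.5679 + 0.0122 + 16.1753 + 2.9385 + 3.9534 + 0.0105 + 13.9993 + 2.5432 = 44.200
df = (2−1)(4−1) = 3. Since 44.200 > 9.348, reject the null hypothesis of independence at α = 0.025.

44.200; reject H₀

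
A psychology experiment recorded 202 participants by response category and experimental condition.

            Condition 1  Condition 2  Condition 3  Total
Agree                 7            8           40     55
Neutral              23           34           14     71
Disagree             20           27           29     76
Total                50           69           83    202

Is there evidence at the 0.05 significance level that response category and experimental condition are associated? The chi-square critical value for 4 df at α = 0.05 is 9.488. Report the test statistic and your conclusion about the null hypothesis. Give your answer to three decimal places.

Grand total N = 202.
Expected counts (row total × column total / N):
  Agree, Condition 1: 55×50/202 = 13.6139
  Agree, Condition 2: 55×69/202 = 18.7871
  Agree, Condition 3: 55×83/202 = 22.5990
  Neutral, Condition 1: 71×50/202 = 17.5743
  Neutral, Condition 2: 71×69/202 = 24.2525
  Neutral, Condition 3: 71×83/202 = 29.1733
  Disagree, Condition 1: 76×50/202 = 18.8119
  Disagree, Condition 2: 76×69/202 = 25.9604
  Disagree, Condition 3: 76×83/202 = 31.2277
Contributions (O − E)²/E:
  (7 − 13.6139)²/13.6139 = 3.2132
  (8 − 18.7871)²/18.7871 = 6.1937
  (40 − 22.5990)²/22.5990 = 13.3986
  (23 − 17.5743)²/17.5743 = 1.6751
  (34 − 24.2525)²/24.2525 = 3.9177
  (14 − 29.1733)²/29.1733 = 7.8918
  (20 − 18.8119)²/18.8119 = 0.0750
  (27 − 25.9604)²/25.9604 = 0.0416
  (29 − 31.2277)²/31.2277 = 0.1589
χ² = 3.2132 + 6.1937 + 13.3986 + 1.6751 + 3.9177 + 7.8918 + 0.0750 + 0.0416 + 0.1589 = 36.566
df = (3−1)(3−1) = 4. Since 36.566 > 9.488, reject the null hypothesis of independence at α = 0.05.

36.566; reject H₀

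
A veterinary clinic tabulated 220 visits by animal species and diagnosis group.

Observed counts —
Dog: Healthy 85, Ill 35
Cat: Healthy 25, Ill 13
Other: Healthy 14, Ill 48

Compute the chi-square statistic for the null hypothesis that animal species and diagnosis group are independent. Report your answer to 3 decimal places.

40.358

Row totals: 120, 38, 62. Column totals: 124, 96. Grand total N = 220.
Expected counts (row total × column total / N):
  Dog, Healthy: 120×124/220 = 67.6364
  Dog, Ill: 120×96/220 = 52.3636
  Cat, Healthy: 38×124/220 = 21.4182
  Cat, Ill: 38×96/220 = 16.5818
  Other, Healthy: 62×124/220 = 34.9455
  Other, Ill: 62×96/220 = 27.0545
Contributions (O − E)²/E:
  (85 − 67.6364)²/67.6364 = 4.4576
  (35 − 52.3636)²/52.3636 = 5.7577
  (25 − 21.4182)²/21.4182 = 0.5990
  (13 − 16.5818)²/16.5818 = 0.7737
  (14 − 34.9455)²/34.9455 = 12.5542
  (48 − 27.0545)²/27.0545 = 16.2159
χ² = 4.4576 + 5.7577 + 0.5990 + 0.7737 + 12.5542 + 16.2159 = 40.358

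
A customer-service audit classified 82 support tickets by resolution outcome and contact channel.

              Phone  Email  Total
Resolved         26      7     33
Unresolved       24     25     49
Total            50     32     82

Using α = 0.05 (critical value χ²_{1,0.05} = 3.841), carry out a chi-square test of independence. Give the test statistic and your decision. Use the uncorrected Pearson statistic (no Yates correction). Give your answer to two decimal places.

Grand total N = 82.
Expected counts (row total × column total / N):
  Resolved, Phone: 33×50/82 = 20.122
  Resolved, Email: 33×32/82 = 12.878
  Unresolved, Phone: 49×50/82 = 29.878
  Unresolved, Email: 49×32/82 = 19.122
Contributions (O − E)²/E:
  (26 − 20.122)²/20.122 = 1.7171
  (7 − 12.878)²/12.878 = 2.6829
  (24 − 29.878)²/29.878 = 1.1564
  (25 − 19.122)²/19.122 = 1.8069
χ² = 1.7171 + 2.6829 + 1.1564 + 1.8069 = 7.36
df = (2−1)(2−1) = 1. Since 7.36 > 3.841, reject the null hypothesis of independence at α = 0.05.

7.36; reject H₀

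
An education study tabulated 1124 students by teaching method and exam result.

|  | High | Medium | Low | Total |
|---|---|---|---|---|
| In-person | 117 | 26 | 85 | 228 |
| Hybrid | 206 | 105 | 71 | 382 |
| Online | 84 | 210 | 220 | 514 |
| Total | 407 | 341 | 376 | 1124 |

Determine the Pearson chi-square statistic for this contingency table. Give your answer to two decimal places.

Grand total N = 1124.
Expected counts (row total × column total / N):
  In-person, High: 228×407/1124 = 82.5587
  In-person, Medium: 228×341/1124 = 69.1708
  In-person, Low: 228×376/1124 = 76.2705
  Hybrid, High: 382×407/1124 = 138.3221
  Hybrid, Medium: 382×341/1124 = 115.8915
  Hybrid, Low: 382×376/1124 = 127.7865
  Online, High: 514×407/1124 = 186.1192
  Online, Medium: 514×341/1124 = 155.9377
  Online, Low: 514×376/1124 = 171.9431
Contributions (O − E)²/E:
  (117 − 82.5587)²/82.5587 = 14.3680
  (26 − 69.1708)²/69.1708 = 26.9437
  (85 − 76.2705)²/76.2705 = 0.9991
  (206 − 138.3221)²/138.3221 = 33.1133
  (105 − 115.8915)²/115.8915 = 1.0236
  (71 − 127.7865)²/127.7865 = 25.2351
  (84 − 186.1192)²/186.1192 = 56.0304
  (210 − 155.9377)²/155.9377 = 18.7429
  (220 − 171.9431)²/171.9431 = 13.4316
χ² = 14.3680 + 26.9437 + 0.9991 + 33.1133 + 1.0236 + 25.2351 + 56.0304 + 18.7429 + 13.4316 = 189.89

189.89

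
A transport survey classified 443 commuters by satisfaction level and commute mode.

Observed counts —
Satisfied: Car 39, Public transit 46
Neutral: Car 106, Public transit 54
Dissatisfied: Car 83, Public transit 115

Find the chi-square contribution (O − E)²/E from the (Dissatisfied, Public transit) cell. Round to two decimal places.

Row total (Dissatisfied) = 198; column total (Public transit) = 215; N = 443.
Expected count E = 198 × 215 / 443 = 96.095.
Contribution = (O − E)²/E = (115 − 96.095)² / 96.095 = 3.72.

3.72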